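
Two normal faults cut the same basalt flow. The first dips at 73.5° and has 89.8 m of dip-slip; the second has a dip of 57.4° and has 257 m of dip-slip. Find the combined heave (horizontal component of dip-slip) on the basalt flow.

heave_A = 89.8 × cos(73.5°) = 25.50 m
heave_B = 257 × cos(57.4°) = 138.5 m
total = 25.50 + 138.5 = 164 m

164 m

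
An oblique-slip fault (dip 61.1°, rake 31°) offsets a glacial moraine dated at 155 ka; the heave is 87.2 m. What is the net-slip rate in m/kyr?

dip-slip = heave / cos(dip) = 87.2 / cos(61.1°) = 180.4 m
net slip = dip-slip / sin(rake) = 180.4 / sin(31°) = 350.3 m
rate = 350.3 m / 155 ka = 0.00226 m/yr = 2.26 m/kyr

2.26 m/kyr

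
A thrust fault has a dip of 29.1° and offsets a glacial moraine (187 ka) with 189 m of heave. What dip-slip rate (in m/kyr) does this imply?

dip-slip = heave / cos(dip) = 189 m / cos(29.1°) = 216.3 m
rate = 216.3 m / 187 ka = 0.00116 m/yr = 1.16 m/kyr

1.16 m/kyr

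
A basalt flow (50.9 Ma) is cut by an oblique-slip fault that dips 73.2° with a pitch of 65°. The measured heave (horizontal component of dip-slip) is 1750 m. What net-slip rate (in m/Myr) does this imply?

131 m/Myr

dip-slip = heave / cos(dip) = 1750 / cos(73.2°) = 6055 m
net slip = dip-slip / sin(rake) = 6055 / sin(65°) = 6681 m
rate = 6681 m / 50.9 Ma = 0.000131 m/yr = 131 m/Myr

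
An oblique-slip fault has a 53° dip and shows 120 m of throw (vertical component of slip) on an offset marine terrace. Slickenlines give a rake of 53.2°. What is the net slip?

dip-slip = throw / sin(dip) = 120 / sin(53°) = 150.3 m
net slip = dip-slip / sin(rake) = 150.3 / sin(53.2°) = 188 m

188 m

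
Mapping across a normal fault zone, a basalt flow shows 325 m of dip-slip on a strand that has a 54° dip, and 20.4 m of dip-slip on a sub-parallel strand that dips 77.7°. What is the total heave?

195 m

heave_A = 325 × cos(54°) = 191 m
heave_B = 20.4 × cos(77.7°) = 4.346 m
total = 191 + 4.346 = 195 m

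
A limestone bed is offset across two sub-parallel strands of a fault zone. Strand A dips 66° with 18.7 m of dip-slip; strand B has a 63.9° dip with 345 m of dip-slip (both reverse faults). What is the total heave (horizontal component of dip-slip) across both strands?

159 m

heave_A = 18.7 × cos(66°) = 7.606 m
heave_B = 345 × cos(63.9°) = 151.8 m
total = 7.606 + 151.8 = 159 m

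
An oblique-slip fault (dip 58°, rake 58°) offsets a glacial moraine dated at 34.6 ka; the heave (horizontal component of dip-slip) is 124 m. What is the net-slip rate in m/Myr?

dip-slip = heave / cos(dip) = 124 / cos(58°) = 234 m
net slip = dip-slip / sin(rake) = 234 / sin(58°) = 275.9 m
rate = 275.9 m / 34.6 ka = 0.00797 m/yr = 7970 m/Myr

7970 m/Myr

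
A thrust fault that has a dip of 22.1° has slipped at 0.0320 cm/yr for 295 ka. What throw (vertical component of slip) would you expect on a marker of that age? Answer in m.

35.5 m

dip-slip = rate × time = 0.0320 cm/yr × 295 ka = 94.40 m
throw = dip-slip × sin(dip) = 94.40 × sin(22.1°) = 35.5 m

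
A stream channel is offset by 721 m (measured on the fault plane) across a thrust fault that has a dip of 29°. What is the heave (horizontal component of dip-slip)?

631 m

heave = dip-slip × cos(dip) = 721 m × cos(29°) = 631 m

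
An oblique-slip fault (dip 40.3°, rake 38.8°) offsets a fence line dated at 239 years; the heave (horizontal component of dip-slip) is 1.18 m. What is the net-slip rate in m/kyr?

10.3 m/kyr

dip-slip = heave / cos(dip) = 1.18 / cos(40.3°) = 1.547 m
net slip = dip-slip / sin(rake) = 1.547 / sin(38.8°) = 2.469 m
rate = 2.469 m / 239 years = 0.0103 m/yr = 10.3 m/kyr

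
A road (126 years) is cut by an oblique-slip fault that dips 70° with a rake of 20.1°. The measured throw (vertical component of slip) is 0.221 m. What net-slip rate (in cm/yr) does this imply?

dip-slip = throw / sin(dip) = 0.221 / sin(70°) = 0.2352 m
net slip = dip-slip / sin(rake) = 0.2352 / sin(20.1°) = 0.6843 m
rate = 0.6843 m / 126 years = 0.00543 m/yr = 0.543 cm/yr

0.543 cm/yr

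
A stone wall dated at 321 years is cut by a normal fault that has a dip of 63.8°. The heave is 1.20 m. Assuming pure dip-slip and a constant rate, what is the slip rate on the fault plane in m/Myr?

dip-slip = heave / cos(dip) = 1.20 m / cos(63.8°) = 2.718 m
rate = 2.718 m / 321 years = 0.00847 m/yr = 8470 m/Myr

8470 m/Myr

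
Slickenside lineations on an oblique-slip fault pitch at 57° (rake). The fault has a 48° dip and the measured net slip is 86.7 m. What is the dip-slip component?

72.7 m

dip-slip = net slip × sin(rake) = 86.7 m × sin(57°) = 72.7 m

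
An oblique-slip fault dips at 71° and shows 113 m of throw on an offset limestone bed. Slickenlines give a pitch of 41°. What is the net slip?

182 m

dip-slip = throw / sin(dip) = 113 / sin(71°) = 119.5 m
net slip = dip-slip / sin(rake) = 119.5 / sin(41°) = 182 m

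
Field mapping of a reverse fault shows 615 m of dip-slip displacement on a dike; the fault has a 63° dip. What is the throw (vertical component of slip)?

548 m

throw = dip-slip × sin(dip) = 615 m × sin(63°) = 548 m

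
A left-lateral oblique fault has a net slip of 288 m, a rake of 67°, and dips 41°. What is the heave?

dip-slip = net slip × sin(rake) = 288 m × sin(67°) = 265.1 m
heave = dip-slip × cos(dip) = 265.1 × cos(41°) = 200 m

200 m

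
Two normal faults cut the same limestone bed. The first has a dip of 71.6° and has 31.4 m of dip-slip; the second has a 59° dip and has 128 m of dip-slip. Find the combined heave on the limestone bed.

heave_A = 31.4 × cos(71.6°) = 9.911 m
heave_B = 128 × cos(59°) = 65.92 m
total = 9.911 + 65.92 = 75.8 m

75.8 m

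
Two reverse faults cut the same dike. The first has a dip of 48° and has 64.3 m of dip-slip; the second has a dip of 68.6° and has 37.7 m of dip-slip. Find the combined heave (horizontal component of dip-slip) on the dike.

heave_A = 64.3 × cos(48°) = 43.03 m
heave_B = 37.7 × cos(68.6°) = 13.76 m
total = 43.03 + 13.76 = 56.8 m

56.8 m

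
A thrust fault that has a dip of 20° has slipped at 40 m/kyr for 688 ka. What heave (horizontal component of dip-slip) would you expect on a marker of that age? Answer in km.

dip-slip = rate × time = 40 m/kyr × 688 ka = 27520 m
heave = dip-slip × cos(dip) = 27520 × cos(20°) = 25900 m = 25.9 km

25.9 km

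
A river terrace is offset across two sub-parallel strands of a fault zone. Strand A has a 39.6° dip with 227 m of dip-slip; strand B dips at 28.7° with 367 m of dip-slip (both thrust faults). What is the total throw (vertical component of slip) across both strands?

321 m

throw_A = 227 × sin(39.6°) = 144.7 m
throw_B = 367 × sin(28.7°) = 176.2 m
total = 144.7 + 176.2 = 321 m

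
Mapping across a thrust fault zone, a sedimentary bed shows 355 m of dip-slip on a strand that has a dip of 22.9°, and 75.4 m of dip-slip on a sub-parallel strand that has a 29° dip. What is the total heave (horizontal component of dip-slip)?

heave_A = 355 × cos(22.9°) = 327 m
heave_B = 75.4 × cos(29°) = 65.95 m
total = 327 + 65.95 = 393 m

393 m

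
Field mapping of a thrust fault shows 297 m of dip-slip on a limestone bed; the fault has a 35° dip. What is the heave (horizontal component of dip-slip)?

243 m

heave = dip-slip × cos(dip) = 297 m × cos(35°) = 243 m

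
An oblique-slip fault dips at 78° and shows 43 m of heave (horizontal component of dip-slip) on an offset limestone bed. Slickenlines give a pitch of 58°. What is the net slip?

dip-slip = heave / cos(dip) = 43 / cos(78°) = 206.8 m
net slip = dip-slip / sin(rake) = 206.8 / sin(58°) = 244 m

244 m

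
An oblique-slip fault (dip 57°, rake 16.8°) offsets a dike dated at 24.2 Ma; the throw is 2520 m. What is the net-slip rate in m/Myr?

dip-slip = throw / sin(dip) = 2520 / sin(57°) = 3005 m
net slip = dip-slip / sin(rake) = 3005 / sin(16.8°) = 10400 m
rate = 10400 m / 24.2 Ma = 0.000430 m/yr = 430 m/Myr

430 m/Myr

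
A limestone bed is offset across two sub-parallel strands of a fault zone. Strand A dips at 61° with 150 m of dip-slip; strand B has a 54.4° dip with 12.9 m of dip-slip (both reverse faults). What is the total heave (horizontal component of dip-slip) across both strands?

80.2 m

heave_A = 150 × cos(61°) = 72.72 m
heave_B = 12.9 × cos(54.4°) = 7.509 m
total = 72.72 + 7.509 = 80.2 m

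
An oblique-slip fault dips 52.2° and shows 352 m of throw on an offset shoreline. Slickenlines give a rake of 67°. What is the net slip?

484 m

dip-slip = throw / sin(dip) = 352 / sin(52.2°) = 445.5 m
net slip = dip-slip / sin(rake) = 445.5 / sin(67°) = 484 m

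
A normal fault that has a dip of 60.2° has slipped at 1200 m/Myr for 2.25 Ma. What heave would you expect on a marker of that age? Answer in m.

dip-slip = rate × time = 1200 m/Myr × 2.25 Ma = 2700 m
heave = dip-slip × cos(dip) = 2700 × cos(60.2°) = 1340 m

1340 m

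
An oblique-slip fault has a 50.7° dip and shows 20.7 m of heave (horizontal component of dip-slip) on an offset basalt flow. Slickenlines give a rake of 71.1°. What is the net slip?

34.5 m

dip-slip = heave / cos(dip) = 20.7 / cos(50.7°) = 32.68 m
net slip = dip-slip / sin(rake) = 32.68 / sin(71.1°) = 34.5 m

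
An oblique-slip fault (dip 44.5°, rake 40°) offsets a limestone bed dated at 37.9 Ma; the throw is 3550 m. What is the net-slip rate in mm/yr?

dip-slip = throw / sin(dip) = 3550 / sin(44.5°) = 5065 m
net slip = dip-slip / sin(rake) = 5065 / sin(40°) = 7880 m
rate = 7880 m / 37.9 Ma = 0.000208 m/yr = 0.208 mm/yr

0.208 mm/yr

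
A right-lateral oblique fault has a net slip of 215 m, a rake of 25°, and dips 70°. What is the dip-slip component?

90.9 m

dip-slip = net slip × sin(rake) = 215 m × sin(25°) = 90.9 m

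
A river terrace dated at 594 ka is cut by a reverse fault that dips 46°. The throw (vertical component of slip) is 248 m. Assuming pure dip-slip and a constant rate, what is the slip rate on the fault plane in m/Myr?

580 m/Myr

dip-slip = throw / sin(dip) = 248 m / sin(46°) = 344.8 m
rate = 344.8 m / 594 ka = 0.000580 m/yr = 580 m/Myr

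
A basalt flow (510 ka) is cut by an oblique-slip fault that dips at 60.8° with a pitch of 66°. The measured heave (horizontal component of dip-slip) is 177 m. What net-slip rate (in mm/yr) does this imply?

dip-slip = heave / cos(dip) = 177 / cos(60.8°) = 362.8 m
net slip = dip-slip / sin(rake) = 362.8 / sin(66°) = 397.1 m
rate = 397.1 m / 510 ka = 0.000779 m/yr = 0.779 mm/yr

0.779 mm/yr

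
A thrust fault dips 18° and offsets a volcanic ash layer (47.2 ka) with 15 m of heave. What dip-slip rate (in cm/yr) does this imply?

dip-slip = heave / cos(dip) = 15 m / cos(18°) = 15.77 m
rate = 15.77 m / 47.2 ka = 0.000334 m/yr = 0.0334 cm/yr

0.0334 cm/yr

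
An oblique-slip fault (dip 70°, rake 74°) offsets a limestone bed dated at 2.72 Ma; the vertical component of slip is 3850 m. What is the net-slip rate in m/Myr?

1570 m/Myr

dip-slip = throw / sin(dip) = 3850 / sin(70°) = 4097 m
net slip = dip-slip / sin(rake) = 4097 / sin(74°) = 4262 m
rate = 4262 m / 2.72 Ma = 0.00157 m/yr = 1570 m/Myr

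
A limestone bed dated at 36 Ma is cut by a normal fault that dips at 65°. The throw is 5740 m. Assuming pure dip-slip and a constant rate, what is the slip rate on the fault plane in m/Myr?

dip-slip = throw / sin(dip) = 5740 m / sin(65°) = 6333 m
rate = 6333 m / 36 Ma = 0.000176 m/yr = 176 m/Myr

176 m/Myr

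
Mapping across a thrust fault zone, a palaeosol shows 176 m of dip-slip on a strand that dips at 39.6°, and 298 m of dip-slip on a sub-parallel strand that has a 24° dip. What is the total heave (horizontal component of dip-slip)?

408 m

heave_A = 176 × cos(39.6°) = 135.6 m
heave_B = 298 × cos(24°) = 272.2 m
total = 135.6 + 272.2 = 408 m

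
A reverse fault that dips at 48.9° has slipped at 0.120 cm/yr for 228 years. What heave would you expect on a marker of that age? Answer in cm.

18 cm

dip-slip = rate × time = 0.120 cm/yr × 228 years = 0.2736 m
heave = dip-slip × cos(dip) = 0.2736 × cos(48.9°) = 0.180 m = 18 cm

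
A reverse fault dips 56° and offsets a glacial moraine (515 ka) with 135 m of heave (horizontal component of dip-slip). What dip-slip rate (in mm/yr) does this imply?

0.469 mm/yr

dip-slip = heave / cos(dip) = 135 m / cos(56°) = 241.4 m
rate = 241.4 m / 515 ka = 0.000469 m/yr = 0.469 mm/yr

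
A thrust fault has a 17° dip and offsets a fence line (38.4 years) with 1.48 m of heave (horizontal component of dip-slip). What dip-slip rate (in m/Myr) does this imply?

dip-slip = heave / cos(dip) = 1.48 m / cos(17°) = 1.548 m
rate = 1.548 m / 38.4 years = 0.0403 m/yr = 40300 m/Myr

40300 m/Myr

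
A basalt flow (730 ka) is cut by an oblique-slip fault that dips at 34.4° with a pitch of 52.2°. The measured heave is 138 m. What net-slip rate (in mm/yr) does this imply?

dip-slip = heave / cos(dip) = 138 / cos(34.4°) = 167.2 m
net slip = dip-slip / sin(rake) = 167.2 / sin(52.2°) = 211.7 m
rate = 211.7 m / 730 ka = 0.000290 m/yr = 0.290 mm/yr

0.290 mm/yr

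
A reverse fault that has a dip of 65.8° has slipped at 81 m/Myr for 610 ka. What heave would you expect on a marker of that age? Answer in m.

dip-slip = rate × time = 81 m/Myr × 610 ka = 49.41 m
heave = dip-slip × cos(dip) = 49.41 × cos(65.8°) = 20.3 m

20.3 m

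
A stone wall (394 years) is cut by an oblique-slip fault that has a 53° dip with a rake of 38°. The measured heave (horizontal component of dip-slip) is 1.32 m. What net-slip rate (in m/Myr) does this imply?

9040 m/Myr

dip-slip = heave / cos(dip) = 1.32 / cos(53°) = 2.193 m
net slip = dip-slip / sin(rake) = 2.193 / sin(38°) = 3.563 m
rate = 3.563 m / 394 years = 0.00904 m/yr = 9040 m/Myr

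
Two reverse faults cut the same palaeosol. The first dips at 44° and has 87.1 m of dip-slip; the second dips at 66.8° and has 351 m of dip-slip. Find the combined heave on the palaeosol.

201 m

heave_A = 87.1 × cos(44°) = 62.65 m
heave_B = 351 × cos(66.8°) = 138.3 m
total = 62.65 + 138.3 = 201 m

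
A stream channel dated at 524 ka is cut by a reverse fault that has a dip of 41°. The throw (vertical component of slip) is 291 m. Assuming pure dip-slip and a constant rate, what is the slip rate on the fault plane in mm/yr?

0.846 mm/yr

dip-slip = throw / sin(dip) = 291 m / sin(41°) = 443.6 m
rate = 443.6 m / 524 ka = 0.000846 m/yr = 0.846 mm/yr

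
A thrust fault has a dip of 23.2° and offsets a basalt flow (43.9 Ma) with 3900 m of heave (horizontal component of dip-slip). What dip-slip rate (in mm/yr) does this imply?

0.0967 mm/yr

dip-slip = heave / cos(dip) = 3900 m / cos(23.2°) = 4243 m
rate = 4243 m / 43.9 Ma = 0.0000967 m/yr = 0.0967 mm/yr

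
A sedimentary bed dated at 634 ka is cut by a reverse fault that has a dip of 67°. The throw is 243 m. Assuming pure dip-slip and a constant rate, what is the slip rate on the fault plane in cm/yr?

0.0416 cm/yr

dip-slip = throw / sin(dip) = 243 m / sin(67°) = 264 m
rate = 264 m / 634 ka = 0.000416 m/yr = 0.0416 cm/yr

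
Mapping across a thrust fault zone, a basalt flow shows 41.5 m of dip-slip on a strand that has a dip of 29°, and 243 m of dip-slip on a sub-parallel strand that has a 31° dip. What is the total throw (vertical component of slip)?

throw_A = 41.5 × sin(29°) = 20.12 m
throw_B = 243 × sin(31°) = 125.2 m
total = 20.12 + 125.2 = 145 m

145 m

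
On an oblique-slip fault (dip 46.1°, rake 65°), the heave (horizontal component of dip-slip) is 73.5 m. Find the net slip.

117 m

dip-slip = heave / cos(dip) = 73.5 / cos(46.1°) = 106 m
net slip = dip-slip / sin(rake) = 106 / sin(65°) = 117 m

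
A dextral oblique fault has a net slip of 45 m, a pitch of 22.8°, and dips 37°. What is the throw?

dip-slip = net slip × sin(rake) = 45 m × sin(22.8°) = 17.44 m
throw = dip-slip × sin(dip) = 17.44 × sin(37°) = 10.5 m

10.5 m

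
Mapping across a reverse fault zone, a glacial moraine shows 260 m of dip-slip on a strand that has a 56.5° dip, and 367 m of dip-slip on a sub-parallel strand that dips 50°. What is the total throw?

498 m

throw_A = 260 × sin(56.5°) = 216.8 m
throw_B = 367 × sin(50°) = 281.1 m
total = 216.8 + 281.1 = 498 m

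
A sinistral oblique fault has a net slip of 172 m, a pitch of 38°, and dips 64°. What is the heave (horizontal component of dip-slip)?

dip-slip = net slip × sin(rake) = 172 m × sin(38°) = 105.9 m
heave = dip-slip × cos(dip) = 105.9 × cos(64°) = 46.4 m

46.4 m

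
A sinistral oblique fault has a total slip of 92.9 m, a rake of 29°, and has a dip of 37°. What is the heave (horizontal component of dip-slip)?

36 m

dip-slip = net slip × sin(rake) = 92.9 m × sin(29°) = 45.04 m
heave = dip-slip × cos(dip) = 45.04 × cos(37°) = 36 m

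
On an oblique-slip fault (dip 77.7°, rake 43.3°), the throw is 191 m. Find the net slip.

285 m

dip-slip = throw / sin(dip) = 191 / sin(77.7°) = 195.5 m
net slip = dip-slip / sin(rake) = 195.5 / sin(43.3°) = 285 m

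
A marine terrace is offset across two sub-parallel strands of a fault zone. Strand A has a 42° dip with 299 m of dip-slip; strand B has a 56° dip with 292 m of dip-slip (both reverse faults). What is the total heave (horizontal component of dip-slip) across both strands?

heave_A = 299 × cos(42°) = 222.2 m
heave_B = 292 × cos(56°) = 163.3 m
total = 222.2 + 163.3 = 385 m

385 m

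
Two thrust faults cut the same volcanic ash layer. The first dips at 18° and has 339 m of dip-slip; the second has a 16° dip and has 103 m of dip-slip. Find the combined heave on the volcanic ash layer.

421 m

heave_A = 339 × cos(18°) = 322.4 m
heave_B = 103 × cos(16°) = 99.01 m
total = 322.4 + 99.01 = 421 m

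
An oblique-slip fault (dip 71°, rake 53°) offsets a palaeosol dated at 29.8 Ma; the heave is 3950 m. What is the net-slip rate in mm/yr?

0.510 mm/yr

dip-slip = heave / cos(dip) = 3950 / cos(71°) = 12130 m
net slip = dip-slip / sin(rake) = 12130 / sin(53°) = 15190 m
rate = 15190 m / 29.8 Ma = 0.000510 m/yr = 0.510 mm/yr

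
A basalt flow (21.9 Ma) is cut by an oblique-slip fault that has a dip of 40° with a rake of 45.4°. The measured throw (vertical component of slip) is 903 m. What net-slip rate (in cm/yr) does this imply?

dip-slip = throw / sin(dip) = 903 / sin(40°) = 1405 m
net slip = dip-slip / sin(rake) = 1405 / sin(45.4°) = 1973 m
rate = 1973 m / 21.9 Ma = 0.0000901 m/yr = 0.00901 cm/yr

0.00901 cm/yr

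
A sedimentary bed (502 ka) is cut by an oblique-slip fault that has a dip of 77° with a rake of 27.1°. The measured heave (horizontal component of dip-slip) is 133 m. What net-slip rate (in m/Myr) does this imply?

2590 m/Myr

dip-slip = heave / cos(dip) = 133 / cos(77°) = 591.2 m
net slip = dip-slip / sin(rake) = 591.2 / sin(27.1°) = 1298 m
rate = 1298 m / 502 ka = 0.00259 m/yr = 2590 m/Myr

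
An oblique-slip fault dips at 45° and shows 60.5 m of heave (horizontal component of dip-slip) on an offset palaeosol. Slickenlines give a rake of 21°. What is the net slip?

239 m

dip-slip = heave / cos(dip) = 60.5 / cos(45°) = 85.56 m
net slip = dip-slip / sin(rake) = 85.56 / sin(21°) = 239 m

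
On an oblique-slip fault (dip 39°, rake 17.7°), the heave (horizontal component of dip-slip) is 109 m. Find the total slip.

461 m

dip-slip = heave / cos(dip) = 109 / cos(39°) = 140.3 m
net slip = dip-slip / sin(rake) = 140.3 / sin(17.7°) = 461 m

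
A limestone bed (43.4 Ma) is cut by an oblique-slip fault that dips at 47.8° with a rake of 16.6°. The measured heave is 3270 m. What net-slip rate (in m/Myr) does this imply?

393 m/Myr

dip-slip = heave / cos(dip) = 3270 / cos(47.8°) = 4868 m
net slip = dip-slip / sin(rake) = 4868 / sin(16.6°) = 17040 m
rate = 17040 m / 43.4 Ma = 0.000393 m/yr = 393 m/Myr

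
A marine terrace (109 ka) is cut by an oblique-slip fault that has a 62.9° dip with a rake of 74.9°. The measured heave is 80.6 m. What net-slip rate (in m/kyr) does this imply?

1.68 m/kyr

dip-slip = heave / cos(dip) = 80.6 / cos(62.9°) = 176.9 m
net slip = dip-slip / sin(rake) = 176.9 / sin(74.9°) = 183.3 m
rate = 183.3 m / 109 ka = 0.00168 m/yr = 1.68 m/kyr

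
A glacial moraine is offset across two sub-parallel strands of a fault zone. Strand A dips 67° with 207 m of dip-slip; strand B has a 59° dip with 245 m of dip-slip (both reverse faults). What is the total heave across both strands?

207 m

heave_A = 207 × cos(67°) = 80.88 m
heave_B = 245 × cos(59°) = 126.2 m
total = 80.88 + 126.2 = 207 m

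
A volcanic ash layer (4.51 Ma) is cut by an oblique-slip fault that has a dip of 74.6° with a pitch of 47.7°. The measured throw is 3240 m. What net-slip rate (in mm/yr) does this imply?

dip-slip = throw / sin(dip) = 3240 / sin(74.6°) = 3361 m
net slip = dip-slip / sin(rake) = 3361 / sin(47.7°) = 4544 m
rate = 4544 m / 4.51 Ma = 0.00101 m/yr = 1.01 mm/yr

1.01 mm/yr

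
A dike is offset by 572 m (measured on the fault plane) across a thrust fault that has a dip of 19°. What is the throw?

throw = dip-slip × sin(dip) = 572 m × sin(19°) = 186 m

186 m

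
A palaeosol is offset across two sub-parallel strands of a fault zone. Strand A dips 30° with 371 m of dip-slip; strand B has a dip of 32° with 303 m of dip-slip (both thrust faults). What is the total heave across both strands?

578 m

heave_A = 371 × cos(30°) = 321.3 m
heave_B = 303 × cos(32°) = 257 m
total = 321.3 + 257 = 578 m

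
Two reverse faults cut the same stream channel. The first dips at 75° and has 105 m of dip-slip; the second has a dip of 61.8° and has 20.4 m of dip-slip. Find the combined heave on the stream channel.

36.8 m

heave_A = 105 × cos(75°) = 27.18 m
heave_B = 20.4 × cos(61.8°) = 9.640 m
total = 27.18 + 9.640 = 36.8 m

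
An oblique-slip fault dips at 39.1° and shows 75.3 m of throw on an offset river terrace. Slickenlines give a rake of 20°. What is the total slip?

349 m

dip-slip = throw / sin(dip) = 75.3 / sin(39.1°) = 119.4 m
net slip = dip-slip / sin(rake) = 119.4 / sin(20°) = 349 m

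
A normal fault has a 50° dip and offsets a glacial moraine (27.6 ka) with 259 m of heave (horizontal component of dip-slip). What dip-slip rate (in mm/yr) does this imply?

14.6 mm/yr

dip-slip = heave / cos(dip) = 259 m / cos(50°) = 402.9 m
rate = 402.9 m / 27.6 ka = 0.0146 m/yr = 14.6 mm/yr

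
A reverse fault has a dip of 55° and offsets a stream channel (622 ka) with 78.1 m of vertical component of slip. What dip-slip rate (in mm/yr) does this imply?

0.153 mm/yr

dip-slip = throw / sin(dip) = 78.1 m / sin(55°) = 95.34 m
rate = 95.34 m / 622 ka = 0.000153 m/yr = 0.153 mm/yr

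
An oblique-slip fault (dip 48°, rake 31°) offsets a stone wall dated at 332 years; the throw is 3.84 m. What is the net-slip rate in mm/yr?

30.2 mm/yr

dip-slip = throw / sin(dip) = 3.84 / sin(48°) = 5.167 m
net slip = dip-slip / sin(rake) = 5.167 / sin(31°) = 10.03 m
rate = 10.03 m / 332 years = 0.0302 m/yr = 30.2 mm/yr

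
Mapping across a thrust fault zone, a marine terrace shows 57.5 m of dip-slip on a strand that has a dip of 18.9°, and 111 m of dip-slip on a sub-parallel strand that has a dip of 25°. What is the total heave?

heave_A = 57.5 × cos(18.9°) = 54.40 m
heave_B = 111 × cos(25°) = 100.6 m
total = 54.40 + 100.6 = 155 m

155 m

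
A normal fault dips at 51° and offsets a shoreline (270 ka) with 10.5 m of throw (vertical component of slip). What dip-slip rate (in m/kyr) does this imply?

0.0500 m/kyr

dip-slip = throw / sin(dip) = 10.5 m / sin(51°) = 13.51 m
rate = 13.51 m / 270 ka = 0.0000500 m/yr = 0.0500 m/kyr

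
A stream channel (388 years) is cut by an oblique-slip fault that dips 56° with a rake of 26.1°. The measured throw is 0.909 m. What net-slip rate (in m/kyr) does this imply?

6.42 m/kyr

dip-slip = throw / sin(dip) = 0.909 / sin(56°) = 1.096 m
net slip = dip-slip / sin(rake) = 1.096 / sin(26.1°) = 2.492 m
rate = 2.492 m / 388 years = 0.00642 m/yr = 6.42 m/kyr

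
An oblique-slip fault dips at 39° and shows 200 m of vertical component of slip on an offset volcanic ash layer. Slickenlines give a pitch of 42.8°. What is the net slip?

dip-slip = throw / sin(dip) = 200 / sin(39°) = 317.8 m
net slip = dip-slip / sin(rake) = 317.8 / sin(42.8°) = 468 m

468 m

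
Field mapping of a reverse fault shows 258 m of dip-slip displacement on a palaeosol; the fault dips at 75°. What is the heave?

heave = dip-slip × cos(dip) = 258 m × cos(75°) = 66.8 m

66.8 m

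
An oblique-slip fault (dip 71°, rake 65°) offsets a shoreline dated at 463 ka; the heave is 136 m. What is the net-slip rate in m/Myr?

995 m/Myr

dip-slip = heave / cos(dip) = 136 / cos(71°) = 417.7 m
net slip = dip-slip / sin(rake) = 417.7 / sin(65°) = 460.9 m
rate = 460.9 m / 463 ka = 0.000995 m/yr = 995 m/Myr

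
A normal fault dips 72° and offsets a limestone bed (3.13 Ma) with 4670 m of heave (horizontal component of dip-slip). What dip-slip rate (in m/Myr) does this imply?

4830 m/Myr

dip-slip = heave / cos(dip) = 4670 m / cos(72°) = 15110 m
rate = 15110 m / 3.13 Ma = 0.00483 m/yr = 4830 m/Myr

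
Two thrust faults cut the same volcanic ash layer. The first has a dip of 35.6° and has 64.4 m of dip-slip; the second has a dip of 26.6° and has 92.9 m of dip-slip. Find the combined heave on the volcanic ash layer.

heave_A = 64.4 × cos(35.6°) = 52.36 m
heave_B = 92.9 × cos(26.6°) = 83.07 m
total = 52.36 + 83.07 = 135 m

135 m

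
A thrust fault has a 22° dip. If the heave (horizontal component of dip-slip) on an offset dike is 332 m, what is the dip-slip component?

dip-slip = heave / cos(dip) = 332 / cos(22°) = 358 m

358 m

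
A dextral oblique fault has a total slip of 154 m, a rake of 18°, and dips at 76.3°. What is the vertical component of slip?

dip-slip = net slip × sin(rake) = 154 m × sin(18°) = 47.59 m
throw = dip-slip × sin(dip) = 47.59 × sin(76.3°) = 46.2 m

46.2 m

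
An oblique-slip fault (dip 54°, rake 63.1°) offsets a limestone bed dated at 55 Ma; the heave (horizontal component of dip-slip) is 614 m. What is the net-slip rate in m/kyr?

0.0213 m/kyr

dip-slip = heave / cos(dip) = 614 / cos(54°) = 1045 m
net slip = dip-slip / sin(rake) = 1045 / sin(63.1°) = 1171 m
rate = 1171 m / 55 Ma = 0.0000213 m/yr = 0.0213 m/kyr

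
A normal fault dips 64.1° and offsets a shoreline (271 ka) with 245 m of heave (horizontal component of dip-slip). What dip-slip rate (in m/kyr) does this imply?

2.07 m/kyr

dip-slip = heave / cos(dip) = 245 m / cos(64.1°) = 560.9 m
rate = 560.9 m / 271 ka = 0.00207 m/yr = 2.07 m/kyr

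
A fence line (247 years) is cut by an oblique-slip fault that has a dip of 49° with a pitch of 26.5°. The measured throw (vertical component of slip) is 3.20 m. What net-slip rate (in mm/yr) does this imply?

dip-slip = throw / sin(dip) = 3.20 / sin(49°) = 4.240 m
net slip = dip-slip / sin(rake) = 4.240 / sin(26.5°) = 9.503 m
rate = 9.503 m / 247 years = 0.0385 m/yr = 38.5 mm/yr

38.5 mm/yr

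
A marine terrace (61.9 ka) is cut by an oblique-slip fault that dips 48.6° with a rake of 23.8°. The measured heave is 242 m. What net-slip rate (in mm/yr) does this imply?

dip-slip = heave / cos(dip) = 242 / cos(48.6°) = 365.9 m
net slip = dip-slip / sin(rake) = 365.9 / sin(23.8°) = 906.8 m
rate = 906.8 m / 61.9 ka = 0.0146 m/yr = 14.6 mm/yr

14.6 mm/yr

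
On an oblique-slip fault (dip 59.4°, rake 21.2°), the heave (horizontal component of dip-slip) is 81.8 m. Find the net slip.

444 m

dip-slip = heave / cos(dip) = 81.8 / cos(59.4°) = 160.7 m
net slip = dip-slip / sin(rake) = 160.7 / sin(21.2°) = 444 m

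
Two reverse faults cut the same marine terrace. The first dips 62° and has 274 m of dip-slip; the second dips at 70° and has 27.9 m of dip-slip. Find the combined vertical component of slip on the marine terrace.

268 m

throw_A = 274 × sin(62°) = 241.9 m
throw_B = 27.9 × sin(70°) = 26.22 m
total = 241.9 + 26.22 = 268 m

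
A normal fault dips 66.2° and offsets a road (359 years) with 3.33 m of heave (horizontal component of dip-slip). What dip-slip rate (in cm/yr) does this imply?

dip-slip = heave / cos(dip) = 3.33 m / cos(66.2°) = 8.252 m
rate = 8.252 m / 359 years = 0.0230 m/yr = 2.30 cm/yr

2.30 cm/yr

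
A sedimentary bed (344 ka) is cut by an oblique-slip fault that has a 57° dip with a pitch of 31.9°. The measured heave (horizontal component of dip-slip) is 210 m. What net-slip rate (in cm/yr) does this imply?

dip-slip = heave / cos(dip) = 210 / cos(57°) = 385.6 m
net slip = dip-slip / sin(rake) = 385.6 / sin(31.9°) = 729.7 m
rate = 729.7 m / 344 ka = 0.00212 m/yr = 0.212 cm/yr

0.212 cm/yr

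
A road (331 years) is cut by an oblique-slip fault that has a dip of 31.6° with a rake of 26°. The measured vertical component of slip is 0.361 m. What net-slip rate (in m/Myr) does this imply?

dip-slip = throw / sin(dip) = 0.361 / sin(31.6°) = 0.6889 m
net slip = dip-slip / sin(rake) = 0.6889 / sin(26°) = 1.572 m
rate = 1.572 m / 331 years = 0.00475 m/yr = 4750 m/Myr

4750 m/Myr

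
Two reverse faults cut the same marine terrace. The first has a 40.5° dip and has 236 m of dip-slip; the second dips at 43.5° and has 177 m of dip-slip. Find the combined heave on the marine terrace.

308 m

heave_A = 236 × cos(40.5°) = 179.5 m
heave_B = 177 × cos(43.5°) = 128.4 m
total = 179.5 + 128.4 = 308 m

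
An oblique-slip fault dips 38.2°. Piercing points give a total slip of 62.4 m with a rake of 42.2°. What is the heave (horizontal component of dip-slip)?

32.9 m

dip-slip = net slip × sin(rake) = 62.4 m × sin(42.2°) = 41.92 m
heave = dip-slip × cos(dip) = 41.92 × cos(38.2°) = 32.9 m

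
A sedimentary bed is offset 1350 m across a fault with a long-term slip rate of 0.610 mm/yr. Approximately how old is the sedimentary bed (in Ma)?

age = offset / rate = 1350 m / (0.610 mm/yr) = 2.21e+06 yr = 2.21 Ma

2.21 Ma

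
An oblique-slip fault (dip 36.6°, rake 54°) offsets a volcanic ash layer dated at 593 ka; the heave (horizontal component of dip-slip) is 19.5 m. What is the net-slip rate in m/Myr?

dip-slip = heave / cos(dip) = 19.5 / cos(36.6°) = 24.29 m
net slip = dip-slip / sin(rake) = 24.29 / sin(54°) = 30.02 m
rate = 30.02 m / 593 ka = 0.0000506 m/yr = 50.6 m/Myr

50.6 m/Myr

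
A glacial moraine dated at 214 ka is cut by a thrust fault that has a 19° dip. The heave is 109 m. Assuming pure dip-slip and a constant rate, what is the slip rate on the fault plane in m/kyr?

0.539 m/kyr

dip-slip = heave / cos(dip) = 109 m / cos(19°) = 115.3 m
rate = 115.3 m / 214 ka = 0.000539 m/yr = 0.539 m/kyr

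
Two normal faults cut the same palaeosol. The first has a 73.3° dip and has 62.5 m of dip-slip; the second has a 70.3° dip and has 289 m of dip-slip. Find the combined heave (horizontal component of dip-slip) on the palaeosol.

heave_A = 62.5 × cos(73.3°) = 17.96 m
heave_B = 289 × cos(70.3°) = 97.42 m
total = 17.96 + 97.42 = 115 m

115 m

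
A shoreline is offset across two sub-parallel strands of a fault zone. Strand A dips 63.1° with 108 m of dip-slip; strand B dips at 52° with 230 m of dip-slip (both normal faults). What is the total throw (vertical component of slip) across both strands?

throw_A = 108 × sin(63.1°) = 96.31 m
throw_B = 230 × sin(52°) = 181.2 m
total = 96.31 + 181.2 = 278 m

278 m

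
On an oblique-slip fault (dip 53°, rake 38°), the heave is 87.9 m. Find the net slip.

dip-slip = heave / cos(dip) = 87.9 / cos(53°) = 146.1 m
net slip = dip-slip / sin(rake) = 146.1 / sin(38°) = 237 m

237 m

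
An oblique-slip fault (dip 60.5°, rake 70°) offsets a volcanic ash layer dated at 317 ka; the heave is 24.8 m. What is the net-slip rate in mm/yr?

0.169 mm/yr

dip-slip = heave / cos(dip) = 24.8 / cos(60.5°) = 50.36 m
net slip = dip-slip / sin(rake) = 50.36 / sin(70°) = 53.60 m
rate = 53.60 m / 317 ka = 0.000169 m/yr = 0.169 mm/yr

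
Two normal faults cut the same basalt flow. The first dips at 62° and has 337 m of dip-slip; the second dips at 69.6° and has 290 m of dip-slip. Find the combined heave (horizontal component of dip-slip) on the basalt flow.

259 m

heave_A = 337 × cos(62°) = 158.2 m
heave_B = 290 × cos(69.6°) = 101.1 m
total = 158.2 + 101.1 = 259 m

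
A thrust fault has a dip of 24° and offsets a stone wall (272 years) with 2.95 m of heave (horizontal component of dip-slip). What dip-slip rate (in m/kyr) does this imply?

dip-slip = heave / cos(dip) = 2.95 m / cos(24°) = 3.229 m
rate = 3.229 m / 272 years = 0.0119 m/yr = 11.9 m/kyr

11.9 m/kyr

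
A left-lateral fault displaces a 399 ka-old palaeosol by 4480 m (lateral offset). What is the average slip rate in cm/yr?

rate = 4480 m / 399 ka = 0.0112 m/yr = 1.12 cm/yr

1.12 cm/yr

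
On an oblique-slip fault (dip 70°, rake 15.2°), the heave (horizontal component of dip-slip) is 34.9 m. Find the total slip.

389 m

dip-slip = heave / cos(dip) = 34.9 / cos(70°) = 102 m
net slip = dip-slip / sin(rake) = 102 / sin(15.2°) = 389 m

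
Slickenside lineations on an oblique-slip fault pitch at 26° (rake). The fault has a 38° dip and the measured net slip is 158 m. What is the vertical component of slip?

dip-slip = net slip × sin(rake) = 158 m × sin(26°) = 69.26 m
throw = dip-slip × sin(dip) = 69.26 × sin(38°) = 42.6 m

42.6 m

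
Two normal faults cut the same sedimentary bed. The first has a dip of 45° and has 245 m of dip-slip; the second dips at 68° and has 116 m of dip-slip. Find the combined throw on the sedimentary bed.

281 m

throw_A = 245 × sin(45°) = 173.2 m
throw_B = 116 × sin(68°) = 107.6 m
total = 173.2 + 107.6 = 281 m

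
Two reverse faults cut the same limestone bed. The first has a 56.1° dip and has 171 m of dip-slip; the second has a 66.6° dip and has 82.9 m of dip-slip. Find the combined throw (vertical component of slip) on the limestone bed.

throw_A = 171 × sin(56.1°) = 141.9 m
throw_B = 82.9 × sin(66.6°) = 76.08 m
total = 141.9 + 76.08 = 218 m

218 m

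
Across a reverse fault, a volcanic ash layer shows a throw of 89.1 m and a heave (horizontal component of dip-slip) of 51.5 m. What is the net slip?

net slip = √(throw² + heave²) = √(89.1² + 51.5²) = 103 m

103 m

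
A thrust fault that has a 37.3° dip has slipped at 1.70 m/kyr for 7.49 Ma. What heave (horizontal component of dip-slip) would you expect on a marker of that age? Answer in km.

dip-slip = rate × time = 1.70 m/kyr × 7.49 Ma = 12730 m
heave = dip-slip × cos(dip) = 12730 × cos(37.3°) = 10100 m = 10.1 km

10.1 km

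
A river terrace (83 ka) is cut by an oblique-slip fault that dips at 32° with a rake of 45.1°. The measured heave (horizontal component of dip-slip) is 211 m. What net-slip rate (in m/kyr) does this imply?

4.23 m/kyr

dip-slip = heave / cos(dip) = 211 / cos(32°) = 248.8 m
net slip = dip-slip / sin(rake) = 248.8 / sin(45.1°) = 351.3 m
rate = 351.3 m / 83 ka = 0.00423 m/yr = 4.23 m/kyr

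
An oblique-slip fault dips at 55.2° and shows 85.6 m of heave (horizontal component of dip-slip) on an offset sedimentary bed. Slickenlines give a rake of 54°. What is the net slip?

185 m

dip-slip = heave / cos(dip) = 85.6 / cos(55.2°) = 150 m
net slip = dip-slip / sin(rake) = 150 / sin(54°) = 185 m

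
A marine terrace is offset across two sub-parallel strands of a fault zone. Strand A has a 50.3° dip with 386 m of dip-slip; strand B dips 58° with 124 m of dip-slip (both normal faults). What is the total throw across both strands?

402 m

throw_A = 386 × sin(50.3°) = 297 m
throw_B = 124 × sin(58°) = 105.2 m
total = 297 + 105.2 = 402 m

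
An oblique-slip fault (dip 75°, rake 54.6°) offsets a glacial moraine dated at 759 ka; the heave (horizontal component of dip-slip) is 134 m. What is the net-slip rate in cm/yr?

0.0837 cm/yr

dip-slip = heave / cos(dip) = 134 / cos(75°) = 517.7 m
net slip = dip-slip / sin(rake) = 517.7 / sin(54.6°) = 635.2 m
rate = 635.2 m / 759 ka = 0.000837 m/yr = 0.0837 cm/yr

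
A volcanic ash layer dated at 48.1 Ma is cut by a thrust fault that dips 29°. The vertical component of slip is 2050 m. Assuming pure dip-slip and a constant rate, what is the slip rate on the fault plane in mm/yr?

dip-slip = throw / sin(dip) = 2050 m / sin(29°) = 4228 m
rate = 4228 m / 48.1 Ma = 0.0000879 m/yr = 0.0879 mm/yr

0.0879 mm/yr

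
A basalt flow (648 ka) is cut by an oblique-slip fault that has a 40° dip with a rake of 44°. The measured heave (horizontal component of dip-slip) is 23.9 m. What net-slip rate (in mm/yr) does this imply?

0.0693 mm/yr

dip-slip = heave / cos(dip) = 23.9 / cos(40°) = 31.20 m
net slip = dip-slip / sin(rake) = 31.20 / sin(44°) = 44.91 m
rate = 44.91 m / 648 ka = 0.0000693 m/yr = 0.0693 mm/yr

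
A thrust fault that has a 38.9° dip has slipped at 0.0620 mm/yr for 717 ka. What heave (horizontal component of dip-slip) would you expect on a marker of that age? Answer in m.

34.6 m

dip-slip = rate × time = 0.0620 mm/yr × 717 ka = 44.45 m
heave = dip-slip × cos(dip) = 44.45 × cos(38.9°) = 34.6 m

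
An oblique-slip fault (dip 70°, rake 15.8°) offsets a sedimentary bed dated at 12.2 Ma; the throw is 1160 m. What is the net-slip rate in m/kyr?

0.372 m/kyr

dip-slip = throw / sin(dip) = 1160 / sin(70°) = 1234 m
net slip = dip-slip / sin(rake) = 1234 / sin(15.8°) = 4534 m
rate = 4534 m / 12.2 Ma = 0.000372 m/yr = 0.372 m/kyr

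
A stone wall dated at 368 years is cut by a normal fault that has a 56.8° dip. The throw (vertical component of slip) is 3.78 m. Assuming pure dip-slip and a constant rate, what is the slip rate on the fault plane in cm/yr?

dip-slip = throw / sin(dip) = 3.78 m / sin(56.8°) = 4.517 m
rate = 4.517 m / 368 years = 0.0123 m/yr = 1.23 cm/yr

1.23 cm/yr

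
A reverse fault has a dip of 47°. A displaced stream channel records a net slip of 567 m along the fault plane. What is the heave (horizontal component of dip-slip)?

387 m

heave = dip-slip × cos(dip) = 567 m × cos(47°) = 387 m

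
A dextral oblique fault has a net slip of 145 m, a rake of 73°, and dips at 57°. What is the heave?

dip-slip = net slip × sin(rake) = 145 m × sin(73°) = 138.7 m
heave = dip-slip × cos(dip) = 138.7 × cos(57°) = 75.5 m

75.5 m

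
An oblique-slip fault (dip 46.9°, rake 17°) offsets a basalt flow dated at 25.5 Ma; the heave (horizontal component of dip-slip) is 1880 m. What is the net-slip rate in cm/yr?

dip-slip = heave / cos(dip) = 1880 / cos(46.9°) = 2751 m
net slip = dip-slip / sin(rake) = 2751 / sin(17°) = 9411 m
rate = 9411 m / 25.5 Ma = 0.000369 m/yr = 0.0369 cm/yr

0.0369 cm/yr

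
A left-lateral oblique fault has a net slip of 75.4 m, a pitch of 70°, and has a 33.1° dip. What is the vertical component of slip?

dip-slip = net slip × sin(rake) = 75.4 m × sin(70°) = 70.85 m
throw = dip-slip × sin(dip) = 70.85 × sin(33.1°) = 38.7 m

38.7 m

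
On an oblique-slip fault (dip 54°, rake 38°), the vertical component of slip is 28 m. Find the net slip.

dip-slip = throw / sin(dip) = 28 / sin(54°) = 34.61 m
net slip = dip-slip / sin(rake) = 34.61 / sin(38°) = 56.2 m

56.2 m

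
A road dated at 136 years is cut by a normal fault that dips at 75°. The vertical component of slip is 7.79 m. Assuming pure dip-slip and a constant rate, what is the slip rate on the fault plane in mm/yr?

59.3 mm/yr

dip-slip = throw / sin(dip) = 7.79 m / sin(75°) = 8.065 m
rate = 8.065 m / 136 years = 0.0593 m/yr = 59.3 mm/yr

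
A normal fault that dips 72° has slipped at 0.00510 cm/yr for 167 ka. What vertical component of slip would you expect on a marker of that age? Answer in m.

dip-slip = rate × time = 0.00510 cm/yr × 167 ka = 8.517 m
throw = dip-slip × sin(dip) = 8.517 × sin(72°) = 8.10 m

8.10 m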